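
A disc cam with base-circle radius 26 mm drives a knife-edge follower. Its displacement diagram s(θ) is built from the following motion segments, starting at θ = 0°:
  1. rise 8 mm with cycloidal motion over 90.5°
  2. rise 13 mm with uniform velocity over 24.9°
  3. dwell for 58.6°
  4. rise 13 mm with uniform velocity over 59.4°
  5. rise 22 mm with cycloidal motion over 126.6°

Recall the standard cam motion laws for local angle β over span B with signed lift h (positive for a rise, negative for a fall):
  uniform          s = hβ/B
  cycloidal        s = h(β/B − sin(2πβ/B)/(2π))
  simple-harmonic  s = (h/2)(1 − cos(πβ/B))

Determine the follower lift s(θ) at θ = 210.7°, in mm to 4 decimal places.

seg 1 [0°–90.5°] cycloidal, h=8: full span → s += 8 → s = 8.0000
seg 2 [90.5°–115.4°] uniform, h=13: full span → s += 13 → s = 21.0000
seg 3 [115.4°–174°] dwell: s stays 21.0000
seg 4 [174°–233.4°] uniform, h=13: θ=210.7° here. β=36.7, B=59.4. 13·36.7/59.4 = 8.0320 → s = 29.0320

29.0320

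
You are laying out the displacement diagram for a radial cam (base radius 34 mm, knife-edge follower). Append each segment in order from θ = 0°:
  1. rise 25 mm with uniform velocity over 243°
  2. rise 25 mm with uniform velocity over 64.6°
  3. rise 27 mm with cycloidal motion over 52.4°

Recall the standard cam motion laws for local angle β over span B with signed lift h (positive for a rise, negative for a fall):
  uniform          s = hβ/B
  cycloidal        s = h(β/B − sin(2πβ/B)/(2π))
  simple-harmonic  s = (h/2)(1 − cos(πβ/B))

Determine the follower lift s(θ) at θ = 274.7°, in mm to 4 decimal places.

seg 1 [0°–243°] uniform, h=25: full span → s += 25 → s = 25.0000
seg 2 [243°–307.6°] uniform, h=25: θ=274.7° here. β=31.7, B=64.6. 25·31.7/64.6 = 12.2678 → s = 37.2678

37.2678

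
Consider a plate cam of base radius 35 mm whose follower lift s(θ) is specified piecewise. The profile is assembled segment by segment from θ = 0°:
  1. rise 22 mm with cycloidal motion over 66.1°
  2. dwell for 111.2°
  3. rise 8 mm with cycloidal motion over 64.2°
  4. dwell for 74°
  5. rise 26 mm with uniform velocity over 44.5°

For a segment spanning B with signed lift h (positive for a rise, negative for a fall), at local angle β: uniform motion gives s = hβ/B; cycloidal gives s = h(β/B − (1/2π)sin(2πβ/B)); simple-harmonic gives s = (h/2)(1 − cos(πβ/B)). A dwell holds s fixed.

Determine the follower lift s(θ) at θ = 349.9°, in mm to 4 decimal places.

seg 1 [0°–66.1°] cycloidal, h=22: full span → s += 22 → s = 22.0000
seg 2 [66.1°–177.3°] dwell: s stays 22.0000
seg 3 [177.3°–241.5°] cycloidal, h=8: full span → s += 8 → s = 30.0000
seg 4 [241.5°–315.5°] dwell: s stays 30.0000
seg 5 [315.5°–360°] uniform, h=26: θ=349.9° here. β=34.4, B=44.5. 26·34.4/44.5 = 20.0989 → s = 50.0989

50.0989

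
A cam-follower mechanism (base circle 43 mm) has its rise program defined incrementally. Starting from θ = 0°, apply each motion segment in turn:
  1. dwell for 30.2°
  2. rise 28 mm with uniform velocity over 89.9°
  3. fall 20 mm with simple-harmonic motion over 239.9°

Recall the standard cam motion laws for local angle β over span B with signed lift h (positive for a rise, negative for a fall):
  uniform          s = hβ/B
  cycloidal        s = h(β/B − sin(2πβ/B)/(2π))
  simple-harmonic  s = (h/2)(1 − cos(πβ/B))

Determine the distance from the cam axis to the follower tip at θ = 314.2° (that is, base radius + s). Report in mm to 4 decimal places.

seg 1 [0°–30.2°] dwell: s stays 0.0000
seg 2 [30.2°–120.1°] uniform, h=28: full span → s += 28 → s = 28.0000
seg 3 [120.1°–360°] simple-harmonic, h=-20: θ=314.2° here. β=194.1, B=239.9. -20/2·(1 − cos(π·0.8091)) = -18.2547 → s = 9.7453
radial distance = base radius + s = 43 + 9.7453 = 52.7453

52.7453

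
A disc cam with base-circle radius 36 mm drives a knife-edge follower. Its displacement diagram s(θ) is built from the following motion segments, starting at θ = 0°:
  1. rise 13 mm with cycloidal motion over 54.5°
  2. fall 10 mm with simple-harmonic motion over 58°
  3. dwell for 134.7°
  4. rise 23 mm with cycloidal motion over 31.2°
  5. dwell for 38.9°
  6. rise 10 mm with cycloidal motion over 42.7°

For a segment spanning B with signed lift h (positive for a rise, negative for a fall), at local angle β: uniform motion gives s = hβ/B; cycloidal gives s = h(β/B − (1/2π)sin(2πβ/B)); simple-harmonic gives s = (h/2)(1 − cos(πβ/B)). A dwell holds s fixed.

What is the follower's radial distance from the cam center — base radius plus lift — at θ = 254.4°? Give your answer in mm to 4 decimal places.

seg 1 [0°–54.5°] cycloidal, h=13: full span → s += 13 → s = 13.0000
seg 2 [54.5°–112.5°] simple-harmonic, h=-10: full span → s += -10 → s = 3.0000
seg 3 [112.5°–247.2°] dwell: s stays 3.0000
seg 4 [247.2°–278.4°] cycloidal, h=23: θ=254.4° here. β=7.2, B=31.2. 23·(0.2308 − sin(2π·0.2308)/(2π)) = 1.6738 → s = 4.6738
radial distance = base radius + s = 36 + 4.6738 = 40.6738

40.6738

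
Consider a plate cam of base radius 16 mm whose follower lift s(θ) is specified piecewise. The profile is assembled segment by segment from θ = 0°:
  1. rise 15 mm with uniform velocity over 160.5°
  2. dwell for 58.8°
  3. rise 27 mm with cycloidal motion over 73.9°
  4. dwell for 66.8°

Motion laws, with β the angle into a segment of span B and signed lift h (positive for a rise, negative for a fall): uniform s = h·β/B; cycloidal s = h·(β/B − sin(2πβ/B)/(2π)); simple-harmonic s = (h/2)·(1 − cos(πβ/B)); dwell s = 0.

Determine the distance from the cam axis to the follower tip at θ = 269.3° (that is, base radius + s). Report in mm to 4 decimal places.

seg 1 [0°–160.5°] uniform, h=15: full span → s += 15 → s = 15.0000
seg 2 [160.5°–219.3°] dwell: s stays 15.0000
seg 3 [219.3°–293.2°] cycloidal, h=27: θ=269.3° here. β=50, B=73.9. 27·(0.6766 − sin(2π·0.6766)/(2π)) = 22.1160 → s = 37.1160
radial distance = base radius + s = 16 + 37.1160 = 53.1160

53.1160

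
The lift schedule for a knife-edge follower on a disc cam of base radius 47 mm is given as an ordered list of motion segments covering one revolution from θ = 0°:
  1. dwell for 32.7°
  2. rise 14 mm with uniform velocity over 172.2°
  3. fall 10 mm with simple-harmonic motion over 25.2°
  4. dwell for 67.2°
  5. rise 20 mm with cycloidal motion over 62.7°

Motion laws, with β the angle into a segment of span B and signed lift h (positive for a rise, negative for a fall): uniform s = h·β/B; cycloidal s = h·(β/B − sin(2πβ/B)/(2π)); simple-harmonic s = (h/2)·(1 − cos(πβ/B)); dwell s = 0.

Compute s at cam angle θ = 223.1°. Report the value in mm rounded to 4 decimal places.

seg 1 [0°–32.7°] dwell: s stays 0.0000
seg 2 [32.7°–204.9°] uniform, h=14: full span → s += 14 → s = 14.0000
seg 3 [204.9°–230.1°] simple-harmonic, h=-10: θ=223.1° here. β=18.2, B=25.2. -10/2·(1 − cos(π·0.7222)) = -8.2139 → s = 5.7861

5.7861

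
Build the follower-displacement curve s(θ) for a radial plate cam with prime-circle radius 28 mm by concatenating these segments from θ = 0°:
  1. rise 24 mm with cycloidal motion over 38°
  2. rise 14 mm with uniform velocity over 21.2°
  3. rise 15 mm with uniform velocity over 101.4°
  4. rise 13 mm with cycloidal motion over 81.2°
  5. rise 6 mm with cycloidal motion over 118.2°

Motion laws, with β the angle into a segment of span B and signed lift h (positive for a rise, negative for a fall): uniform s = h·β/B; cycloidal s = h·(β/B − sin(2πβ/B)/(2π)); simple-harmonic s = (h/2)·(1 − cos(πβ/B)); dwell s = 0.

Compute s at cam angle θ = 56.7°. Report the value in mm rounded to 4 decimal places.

seg 1 [0°–38°] cycloidal, h=24: full span → s += 24 → s = 24.0000
seg 2 [38°–59.2°] uniform, h=14: θ=56.7° here. β=18.7, B=21.2. 14·18.7/21.2 = 12.3491 → s = 36.3491

36.3491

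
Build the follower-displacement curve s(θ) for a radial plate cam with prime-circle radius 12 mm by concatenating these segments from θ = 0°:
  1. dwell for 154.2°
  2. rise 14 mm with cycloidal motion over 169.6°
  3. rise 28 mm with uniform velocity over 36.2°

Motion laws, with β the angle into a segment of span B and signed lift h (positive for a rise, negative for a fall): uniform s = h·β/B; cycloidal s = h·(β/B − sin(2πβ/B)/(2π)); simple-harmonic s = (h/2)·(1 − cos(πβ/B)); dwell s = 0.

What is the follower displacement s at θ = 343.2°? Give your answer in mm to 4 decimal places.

seg 1 [0°–154.2°] dwell: s stays 0.0000
seg 2 [154.2°–323.8°] cycloidal, h=14: full span → s += 14 → s = 14.0000
seg 3 [323.8°–360°] uniform, h=28: θ=343.2° here. β=19.4, B=36.2. 28·19.4/36.2 = 15.0055 → s = 29.0055

29.0055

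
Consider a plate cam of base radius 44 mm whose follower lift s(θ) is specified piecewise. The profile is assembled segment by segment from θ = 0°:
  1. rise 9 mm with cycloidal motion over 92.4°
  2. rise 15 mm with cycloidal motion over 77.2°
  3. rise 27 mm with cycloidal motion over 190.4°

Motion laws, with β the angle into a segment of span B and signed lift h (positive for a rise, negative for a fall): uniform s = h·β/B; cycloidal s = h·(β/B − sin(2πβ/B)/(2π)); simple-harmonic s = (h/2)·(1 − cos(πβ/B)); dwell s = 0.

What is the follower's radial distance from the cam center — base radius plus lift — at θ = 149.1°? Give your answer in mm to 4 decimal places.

seg 1 [0°–92.4°] cycloidal, h=9: full span → s += 9 → s = 9.0000
seg 2 [92.4°–169.6°] cycloidal, h=15: θ=149.1° here. β=56.7, B=77.2. 15·(0.7345 − sin(2π·0.7345)/(2π)) = 13.3928 → s = 22.3928
radial distance = base radius + s = 44 + 22.3928 = 66.3928

66.3928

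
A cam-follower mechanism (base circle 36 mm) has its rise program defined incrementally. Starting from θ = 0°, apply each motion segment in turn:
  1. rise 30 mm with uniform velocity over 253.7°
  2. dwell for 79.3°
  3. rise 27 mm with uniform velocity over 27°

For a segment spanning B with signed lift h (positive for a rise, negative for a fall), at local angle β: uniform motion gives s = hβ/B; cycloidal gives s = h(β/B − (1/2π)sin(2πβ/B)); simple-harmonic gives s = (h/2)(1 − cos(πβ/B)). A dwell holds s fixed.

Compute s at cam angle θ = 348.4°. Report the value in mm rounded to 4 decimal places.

seg 1 [0°–253.7°] uniform, h=30: full span → s += 30 → s = 30.0000
seg 2 [253.7°–333°] dwell: s stays 30.0000
seg 3 [333°–360°] uniform, h=27: θ=348.4° here. β=15.4, B=27. 27·15.4/27 = 15.4000 → s = 45.4000

45.4000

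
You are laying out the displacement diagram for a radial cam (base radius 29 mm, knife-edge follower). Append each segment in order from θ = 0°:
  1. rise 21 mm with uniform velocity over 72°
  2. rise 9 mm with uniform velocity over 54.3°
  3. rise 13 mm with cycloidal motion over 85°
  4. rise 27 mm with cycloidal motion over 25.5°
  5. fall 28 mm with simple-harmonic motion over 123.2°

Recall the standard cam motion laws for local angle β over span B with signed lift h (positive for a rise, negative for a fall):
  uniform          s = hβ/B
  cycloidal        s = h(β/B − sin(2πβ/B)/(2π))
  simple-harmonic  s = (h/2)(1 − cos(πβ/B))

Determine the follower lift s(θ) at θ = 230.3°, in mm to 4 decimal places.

seg 1 [0°–72°] uniform, h=21: full span → s += 21 → s = 21.0000
seg 2 [72°–126.3°] uniform, h=9: full span → s += 9 → s = 30.0000
seg 3 [126.3°–211.3°] cycloidal, h=13: full span → s += 13 → s = 43.0000
seg 4 [211.3°–236.8°] cycloidal, h=27: θ=230.3° here. β=19, B=25.5. 27·(0.7451 − sin(2π·0.7451)/(2π)) = 24.4128 → s = 67.4128

67.4128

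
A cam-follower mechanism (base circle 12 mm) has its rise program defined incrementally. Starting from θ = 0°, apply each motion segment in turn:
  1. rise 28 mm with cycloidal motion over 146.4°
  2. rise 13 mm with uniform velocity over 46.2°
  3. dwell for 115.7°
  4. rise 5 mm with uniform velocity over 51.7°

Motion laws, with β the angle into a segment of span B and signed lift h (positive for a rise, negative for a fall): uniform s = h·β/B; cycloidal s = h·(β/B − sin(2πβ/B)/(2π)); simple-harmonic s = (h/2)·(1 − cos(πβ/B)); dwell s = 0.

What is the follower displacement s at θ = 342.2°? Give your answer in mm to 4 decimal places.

seg 1 [0°–146.4°] cycloidal, h=28: full span → s += 28 → s = 28.0000
seg 2 [146.4°–192.6°] uniform, h=13: full span → s += 13 → s = 41.0000
seg 3 [192.6°–308.3°] dwell: s stays 41.0000
seg 4 [308.3°–360°] uniform, h=5: θ=342.2° here. β=33.9, B=51.7. 5·33.9/51.7 = 3.2785 → s = 44.2785

44.2785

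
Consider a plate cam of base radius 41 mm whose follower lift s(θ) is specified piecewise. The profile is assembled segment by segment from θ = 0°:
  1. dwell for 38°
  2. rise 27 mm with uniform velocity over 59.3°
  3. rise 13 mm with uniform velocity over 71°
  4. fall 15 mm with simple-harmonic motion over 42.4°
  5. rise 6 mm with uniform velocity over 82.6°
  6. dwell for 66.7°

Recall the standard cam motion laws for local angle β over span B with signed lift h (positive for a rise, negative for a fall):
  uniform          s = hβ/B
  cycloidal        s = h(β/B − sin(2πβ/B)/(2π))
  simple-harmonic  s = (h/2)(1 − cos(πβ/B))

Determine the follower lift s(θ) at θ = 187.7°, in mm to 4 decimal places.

seg 1 [0°–38°] dwell: s stays 0.0000
seg 2 [38°–97.3°] uniform, h=27: full span → s += 27 → s = 27.0000
seg 3 [97.3°–168.3°] uniform, h=13: full span → s += 13 → s = 40.0000
seg 4 [168.3°–210.7°] simple-harmonic, h=-15: θ=187.7° here. β=19.4, B=42.4. -15/2·(1 − cos(π·0.4575)) = -6.5027 → s = 33.4973

33.4973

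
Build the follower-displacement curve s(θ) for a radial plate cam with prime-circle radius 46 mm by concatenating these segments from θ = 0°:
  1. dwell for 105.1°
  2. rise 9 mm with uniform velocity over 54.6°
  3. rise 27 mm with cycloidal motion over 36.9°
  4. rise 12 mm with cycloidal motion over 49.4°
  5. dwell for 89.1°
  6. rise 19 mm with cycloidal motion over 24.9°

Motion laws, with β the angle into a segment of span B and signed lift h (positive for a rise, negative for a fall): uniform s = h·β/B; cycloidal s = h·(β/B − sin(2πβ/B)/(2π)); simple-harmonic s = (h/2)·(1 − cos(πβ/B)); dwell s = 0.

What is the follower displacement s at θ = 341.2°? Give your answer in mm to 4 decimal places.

seg 1 [0°–105.1°] dwell: s stays 0.0000
seg 2 [105.1°–159.7°] uniform, h=9: full span → s += 9 → s = 9.0000
seg 3 [159.7°–196.6°] cycloidal, h=27: full span → s += 27 → s = 36.0000
seg 4 [196.6°–246°] cycloidal, h=12: full span → s += 12 → s = 48.0000
seg 5 [246°–335.1°] dwell: s stays 48.0000
seg 6 [335.1°–360°] cycloidal, h=19: θ=341.2° here. β=6.1, B=24.9. 19·(0.2450 − sin(2π·0.2450)/(2π)) = 1.6322 → s = 49.6322

49.6322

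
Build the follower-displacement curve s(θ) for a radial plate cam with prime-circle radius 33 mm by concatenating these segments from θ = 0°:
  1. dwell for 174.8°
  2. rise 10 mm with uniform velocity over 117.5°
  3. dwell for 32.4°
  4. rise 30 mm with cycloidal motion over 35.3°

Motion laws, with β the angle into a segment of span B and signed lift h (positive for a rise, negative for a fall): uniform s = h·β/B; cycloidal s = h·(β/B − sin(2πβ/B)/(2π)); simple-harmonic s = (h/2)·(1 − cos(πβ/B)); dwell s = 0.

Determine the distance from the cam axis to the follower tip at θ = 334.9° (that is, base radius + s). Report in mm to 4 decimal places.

seg 1 [0°–174.8°] dwell: s stays 0.0000
seg 2 [174.8°–292.3°] uniform, h=10: full span → s += 10 → s = 10.0000
seg 3 [292.3°–324.7°] dwell: s stays 10.0000
seg 4 [324.7°–360°] cycloidal, h=30: θ=334.9° here. β=10.2, B=35.3. 30·(0.2890 − sin(2π·0.2890)/(2π)) = 4.0362 → s = 14.0362
radial distance = base radius + s = 33 + 14.0362 = 47.0362

47.0362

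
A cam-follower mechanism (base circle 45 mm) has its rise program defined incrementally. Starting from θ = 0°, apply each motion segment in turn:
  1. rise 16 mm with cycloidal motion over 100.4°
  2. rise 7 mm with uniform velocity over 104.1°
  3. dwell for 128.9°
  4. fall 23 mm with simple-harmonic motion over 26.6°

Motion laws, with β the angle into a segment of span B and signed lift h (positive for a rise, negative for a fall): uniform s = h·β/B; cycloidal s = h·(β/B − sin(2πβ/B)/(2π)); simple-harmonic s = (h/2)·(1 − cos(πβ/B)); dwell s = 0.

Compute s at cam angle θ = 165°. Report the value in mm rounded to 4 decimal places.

seg 1 [0°–100.4°] cycloidal, h=16: full span → s += 16 → s = 16.0000
seg 2 [100.4°–204.5°] uniform, h=7: θ=165° here. β=64.6, B=104.1. 7·64.6/104.1 = 4.3439 → s = 20.3439

20.3439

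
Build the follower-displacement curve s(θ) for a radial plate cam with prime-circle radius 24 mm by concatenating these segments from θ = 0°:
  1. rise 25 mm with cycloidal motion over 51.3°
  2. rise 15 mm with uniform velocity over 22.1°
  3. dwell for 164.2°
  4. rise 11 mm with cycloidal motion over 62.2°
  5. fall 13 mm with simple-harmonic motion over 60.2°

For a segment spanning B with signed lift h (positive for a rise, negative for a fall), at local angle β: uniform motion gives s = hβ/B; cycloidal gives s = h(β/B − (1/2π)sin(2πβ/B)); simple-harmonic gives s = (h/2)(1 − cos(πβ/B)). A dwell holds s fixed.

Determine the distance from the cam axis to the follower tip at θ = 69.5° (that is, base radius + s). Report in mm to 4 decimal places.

seg 1 [0°–51.3°] cycloidal, h=25: full span → s += 25 → s = 25.0000
seg 2 [51.3°–73.4°] uniform, h=15: θ=69.5° here. β=18.2, B=22.1. 15·18.2/22.1 = 12.3529 → s = 37.3529
radial distance = base radius + s = 24 + 37.3529 = 61.3529

61.3529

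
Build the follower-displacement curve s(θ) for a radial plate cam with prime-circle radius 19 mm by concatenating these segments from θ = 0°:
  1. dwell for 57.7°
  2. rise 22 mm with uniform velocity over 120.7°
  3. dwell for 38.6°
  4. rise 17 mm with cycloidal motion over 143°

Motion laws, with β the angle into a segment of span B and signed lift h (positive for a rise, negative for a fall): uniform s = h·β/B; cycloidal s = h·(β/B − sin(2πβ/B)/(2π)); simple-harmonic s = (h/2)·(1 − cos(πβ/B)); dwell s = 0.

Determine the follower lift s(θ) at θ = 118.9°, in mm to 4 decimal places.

seg 1 [0°–57.7°] dwell: s stays 0.0000
seg 2 [57.7°–178.4°] uniform, h=22: θ=118.9° here. β=61.2, B=120.7. 22·61.2/120.7 = 11.1549 → s = 11.1549

11.1549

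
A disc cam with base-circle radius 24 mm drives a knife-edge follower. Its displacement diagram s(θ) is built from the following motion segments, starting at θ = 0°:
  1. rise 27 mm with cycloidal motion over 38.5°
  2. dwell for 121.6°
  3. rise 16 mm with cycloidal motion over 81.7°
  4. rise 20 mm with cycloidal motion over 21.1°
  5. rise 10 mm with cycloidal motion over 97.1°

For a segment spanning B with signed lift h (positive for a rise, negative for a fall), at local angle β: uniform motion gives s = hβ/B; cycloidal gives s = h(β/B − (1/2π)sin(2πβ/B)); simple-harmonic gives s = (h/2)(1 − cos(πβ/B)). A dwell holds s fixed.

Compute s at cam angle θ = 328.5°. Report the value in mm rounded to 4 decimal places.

seg 1 [0°–38.5°] cycloidal, h=27: full span → s += 27 → s = 27.0000
seg 2 [38.5°–160.1°] dwell: s stays 27.0000
seg 3 [160.1°–241.8°] cycloidal, h=16: full span → s += 16 → s = 43.0000
seg 4 [241.8°–262.9°] cycloidal, h=20: full span → s += 20 → s = 63.0000
seg 5 [262.9°–360°] cycloidal, h=10: θ=328.5° here. β=65.6, B=97.1. 10·(0.6756 − sin(2π·0.6756)/(2π)) = 8.1767 → s = 71.1767

71.1767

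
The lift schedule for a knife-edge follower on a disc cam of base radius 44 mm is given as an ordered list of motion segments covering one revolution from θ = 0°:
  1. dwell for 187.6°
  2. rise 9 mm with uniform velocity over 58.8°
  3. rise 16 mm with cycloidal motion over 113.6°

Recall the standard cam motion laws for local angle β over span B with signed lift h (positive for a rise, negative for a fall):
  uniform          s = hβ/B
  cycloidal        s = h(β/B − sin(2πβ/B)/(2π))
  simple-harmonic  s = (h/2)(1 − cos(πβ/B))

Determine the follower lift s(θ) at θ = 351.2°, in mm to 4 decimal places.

seg 1 [0°–187.6°] dwell: s stays 0.0000
seg 2 [187.6°–246.4°] uniform, h=9: full span → s += 9 → s = 9.0000
seg 3 [246.4°–360°] cycloidal, h=16: θ=351.2° here. β=104.8, B=113.6. 16·(0.9225 − sin(2π·0.9225)/(2π)) = 15.9516 → s = 24.9516

24.9516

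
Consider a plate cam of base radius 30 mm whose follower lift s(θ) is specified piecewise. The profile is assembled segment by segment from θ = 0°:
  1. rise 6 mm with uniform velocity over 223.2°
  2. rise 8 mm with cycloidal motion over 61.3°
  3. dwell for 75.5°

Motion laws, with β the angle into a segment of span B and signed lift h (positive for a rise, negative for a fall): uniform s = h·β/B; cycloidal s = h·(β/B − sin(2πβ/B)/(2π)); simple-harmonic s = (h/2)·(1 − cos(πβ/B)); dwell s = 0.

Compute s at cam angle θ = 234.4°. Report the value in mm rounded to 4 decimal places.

seg 1 [0°–223.2°] uniform, h=6: full span → s += 6 → s = 6.0000
seg 2 [223.2°–284.5°] cycloidal, h=8: θ=234.4° here. β=11.2, B=61.3. 8·(0.1827 − sin(2π·0.1827)/(2π)) = 0.3005 → s = 6.3005

6.3005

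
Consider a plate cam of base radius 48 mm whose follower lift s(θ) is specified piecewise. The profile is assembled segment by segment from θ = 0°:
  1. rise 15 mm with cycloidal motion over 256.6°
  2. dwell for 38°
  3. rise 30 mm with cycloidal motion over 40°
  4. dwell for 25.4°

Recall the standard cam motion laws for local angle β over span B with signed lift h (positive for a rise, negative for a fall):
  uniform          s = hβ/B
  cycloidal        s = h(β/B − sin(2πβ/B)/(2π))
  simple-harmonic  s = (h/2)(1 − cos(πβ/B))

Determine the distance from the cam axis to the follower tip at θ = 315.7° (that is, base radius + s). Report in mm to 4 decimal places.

seg 1 [0°–256.6°] cycloidal, h=15: full span → s += 15 → s = 15.0000
seg 2 [256.6°–294.6°] dwell: s stays 15.0000
seg 3 [294.6°–334.6°] cycloidal, h=30: θ=315.7° here. β=21.1, B=40. 30·(0.5275 − sin(2π·0.5275)/(2π)) = 16.6459 → s = 31.6459
radial distance = base radius + s = 48 + 31.6459 = 79.6459

79.6459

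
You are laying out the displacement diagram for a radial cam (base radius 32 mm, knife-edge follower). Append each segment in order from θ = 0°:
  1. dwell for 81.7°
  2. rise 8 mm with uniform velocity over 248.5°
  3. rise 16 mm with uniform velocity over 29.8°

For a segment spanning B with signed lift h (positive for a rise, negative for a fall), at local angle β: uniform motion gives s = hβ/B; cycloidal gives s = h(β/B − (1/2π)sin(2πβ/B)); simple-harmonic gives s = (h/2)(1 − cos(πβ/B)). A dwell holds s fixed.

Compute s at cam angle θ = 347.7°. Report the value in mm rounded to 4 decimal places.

seg 1 [0°–81.7°] dwell: s stays 0.0000
seg 2 [81.7°–330.2°] uniform, h=8: full span → s += 8 → s = 8.0000
seg 3 [330.2°–360°] uniform, h=16: θ=347.7° here. β=17.5, B=29.8. 16·17.5/29.8 = 9.3960 → s = 17.3960

17.3960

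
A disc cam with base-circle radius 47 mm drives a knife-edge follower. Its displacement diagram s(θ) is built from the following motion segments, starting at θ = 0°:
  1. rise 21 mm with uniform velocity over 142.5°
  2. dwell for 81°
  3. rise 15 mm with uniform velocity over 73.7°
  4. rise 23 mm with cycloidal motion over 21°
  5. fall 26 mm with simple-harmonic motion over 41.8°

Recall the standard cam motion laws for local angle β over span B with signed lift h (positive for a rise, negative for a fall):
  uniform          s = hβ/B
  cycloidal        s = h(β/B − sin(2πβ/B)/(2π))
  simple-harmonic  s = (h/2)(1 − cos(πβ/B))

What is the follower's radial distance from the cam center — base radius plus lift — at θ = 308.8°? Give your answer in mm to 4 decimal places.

seg 1 [0°–142.5°] uniform, h=21: full span → s += 21 → s = 21.0000
seg 2 [142.5°–223.5°] dwell: s stays 21.0000
seg 3 [223.5°–297.2°] uniform, h=15: full span → s += 15 → s = 36.0000
seg 4 [297.2°–318.2°] cycloidal, h=23: θ=308.8° here. β=11.6, B=21. 23·(0.5524 − sin(2π·0.5524)/(2π)) = 13.8879 → s = 49.8879
radial distance = base radius + s = 47 + 49.8879 = 96.8879

96.8879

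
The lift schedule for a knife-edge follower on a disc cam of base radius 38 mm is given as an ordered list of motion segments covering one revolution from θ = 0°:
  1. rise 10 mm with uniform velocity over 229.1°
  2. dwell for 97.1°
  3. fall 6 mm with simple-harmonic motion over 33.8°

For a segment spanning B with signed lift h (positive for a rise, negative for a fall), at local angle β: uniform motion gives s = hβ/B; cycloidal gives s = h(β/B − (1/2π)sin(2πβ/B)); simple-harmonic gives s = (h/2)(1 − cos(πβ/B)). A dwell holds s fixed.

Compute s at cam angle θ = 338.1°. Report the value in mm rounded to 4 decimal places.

seg 1 [0°–229.1°] uniform, h=10: full span → s += 10 → s = 10.0000
seg 2 [229.1°–326.2°] dwell: s stays 10.0000
seg 3 [326.2°–360°] simple-harmonic, h=-6: θ=338.1° here. β=11.9, B=33.8. -6/2·(1 − cos(π·0.3521)) = -1.6554 → s = 8.3446

8.3446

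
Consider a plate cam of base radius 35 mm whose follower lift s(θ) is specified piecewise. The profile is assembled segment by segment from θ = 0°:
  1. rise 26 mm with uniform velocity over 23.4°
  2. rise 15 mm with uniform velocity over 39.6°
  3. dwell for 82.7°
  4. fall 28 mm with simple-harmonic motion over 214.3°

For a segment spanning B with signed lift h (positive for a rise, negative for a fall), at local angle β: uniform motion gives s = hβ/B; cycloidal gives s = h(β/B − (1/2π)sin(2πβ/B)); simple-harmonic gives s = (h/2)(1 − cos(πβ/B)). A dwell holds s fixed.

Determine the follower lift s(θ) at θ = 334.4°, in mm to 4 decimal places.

seg 1 [0°–23.4°] uniform, h=26: full span → s += 26 → s = 26.0000
seg 2 [23.4°–63°] uniform, h=15: full span → s += 15 → s = 41.0000
seg 3 [63°–145.7°] dwell: s stays 41.0000
seg 4 [145.7°–360°] simple-harmonic, h=-28: θ=334.4° here. β=188.7, B=214.3. -28/2·(1 − cos(π·0.8805)) = -27.0256 → s = 13.9744

13.9744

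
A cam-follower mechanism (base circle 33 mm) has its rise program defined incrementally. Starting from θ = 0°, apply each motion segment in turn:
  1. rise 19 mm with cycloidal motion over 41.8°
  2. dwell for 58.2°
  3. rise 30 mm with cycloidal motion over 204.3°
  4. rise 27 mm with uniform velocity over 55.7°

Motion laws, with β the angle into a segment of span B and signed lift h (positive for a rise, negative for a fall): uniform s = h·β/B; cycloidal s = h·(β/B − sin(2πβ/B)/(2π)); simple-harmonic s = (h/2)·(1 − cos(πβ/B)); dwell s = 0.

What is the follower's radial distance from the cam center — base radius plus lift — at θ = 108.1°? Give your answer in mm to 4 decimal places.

seg 1 [0°–41.8°] cycloidal, h=19: full span → s += 19 → s = 19.0000
seg 2 [41.8°–100°] dwell: s stays 19.0000
seg 3 [100°–304.3°] cycloidal, h=30: θ=108.1° here. β=8.1, B=204.3. 30·(0.0396 − sin(2π·0.0396)/(2π)) = 0.0123 → s = 19.0123
radial distance = base radius + s = 33 + 19.0123 = 52.0123

52.0123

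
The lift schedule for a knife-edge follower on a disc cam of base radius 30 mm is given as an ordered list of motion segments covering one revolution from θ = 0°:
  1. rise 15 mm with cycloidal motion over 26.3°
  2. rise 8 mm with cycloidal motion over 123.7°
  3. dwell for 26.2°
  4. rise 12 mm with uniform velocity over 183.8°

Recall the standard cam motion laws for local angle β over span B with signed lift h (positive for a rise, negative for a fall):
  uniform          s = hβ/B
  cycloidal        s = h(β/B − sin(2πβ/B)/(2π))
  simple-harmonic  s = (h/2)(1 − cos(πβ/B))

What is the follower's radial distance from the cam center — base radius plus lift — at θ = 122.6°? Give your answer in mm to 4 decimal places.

seg 1 [0°–26.3°] cycloidal, h=15: full span → s += 15 → s = 15.0000
seg 2 [26.3°–150°] cycloidal, h=8: θ=122.6° here. β=96.3, B=123.7. 8·(0.7785 − sin(2π·0.7785)/(2π)) = 7.4809 → s = 22.4809
radial distance = base radius + s = 30 + 22.4809 = 52.4809

52.4809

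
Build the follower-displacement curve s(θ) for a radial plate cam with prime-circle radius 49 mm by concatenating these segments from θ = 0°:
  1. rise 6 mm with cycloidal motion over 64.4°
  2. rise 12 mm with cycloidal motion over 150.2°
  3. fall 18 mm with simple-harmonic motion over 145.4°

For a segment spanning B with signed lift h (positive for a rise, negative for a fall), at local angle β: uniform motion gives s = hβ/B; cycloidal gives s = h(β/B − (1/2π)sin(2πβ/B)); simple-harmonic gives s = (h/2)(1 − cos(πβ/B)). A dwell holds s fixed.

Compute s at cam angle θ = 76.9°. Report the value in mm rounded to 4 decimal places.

seg 1 [0°–64.4°] cycloidal, h=6: full span → s += 6 → s = 6.0000
seg 2 [64.4°–214.6°] cycloidal, h=12: θ=76.9° here. β=12.5, B=150.2. 12·(0.0832 − sin(2π·0.0832)/(2π)) = 0.0449 → s = 6.0449

6.0449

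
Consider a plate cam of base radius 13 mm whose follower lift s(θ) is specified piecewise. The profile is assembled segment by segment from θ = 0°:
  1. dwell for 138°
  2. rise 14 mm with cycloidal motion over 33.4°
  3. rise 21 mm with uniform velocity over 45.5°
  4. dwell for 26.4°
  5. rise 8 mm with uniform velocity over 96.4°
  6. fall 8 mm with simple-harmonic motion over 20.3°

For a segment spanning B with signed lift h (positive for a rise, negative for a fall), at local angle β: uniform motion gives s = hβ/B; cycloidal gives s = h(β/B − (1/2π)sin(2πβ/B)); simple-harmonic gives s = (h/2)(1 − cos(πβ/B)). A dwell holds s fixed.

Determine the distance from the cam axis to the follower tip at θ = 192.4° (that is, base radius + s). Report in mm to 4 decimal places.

seg 1 [0°–138°] dwell: s stays 0.0000
seg 2 [138°–171.4°] cycloidal, h=14: full span → s += 14 → s = 14.0000
seg 3 [171.4°–216.9°] uniform, h=21: θ=192.4° here. β=21, B=45.5. 21·21/45.5 = 9.6923 → s = 23.6923
radial distance = base radius + s = 13 + 23.6923 = 36.6923

36.6923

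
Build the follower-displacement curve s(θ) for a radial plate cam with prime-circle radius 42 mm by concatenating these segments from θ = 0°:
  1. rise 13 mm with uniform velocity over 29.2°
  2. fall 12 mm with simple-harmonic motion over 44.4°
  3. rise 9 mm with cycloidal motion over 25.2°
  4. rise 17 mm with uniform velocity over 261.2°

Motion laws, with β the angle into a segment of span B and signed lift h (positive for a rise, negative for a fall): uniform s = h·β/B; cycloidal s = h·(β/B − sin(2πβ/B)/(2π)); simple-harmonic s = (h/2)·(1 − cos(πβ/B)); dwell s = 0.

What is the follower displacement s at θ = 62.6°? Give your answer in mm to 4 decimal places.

seg 1 [0°–29.2°] uniform, h=13: full span → s += 13 → s = 13.0000
seg 2 [29.2°–73.6°] simple-harmonic, h=-12: θ=62.6° here. β=33.4, B=44.4. -12/2·(1 − cos(π·0.7523)) = -10.2726 → s = 2.7274

2.7274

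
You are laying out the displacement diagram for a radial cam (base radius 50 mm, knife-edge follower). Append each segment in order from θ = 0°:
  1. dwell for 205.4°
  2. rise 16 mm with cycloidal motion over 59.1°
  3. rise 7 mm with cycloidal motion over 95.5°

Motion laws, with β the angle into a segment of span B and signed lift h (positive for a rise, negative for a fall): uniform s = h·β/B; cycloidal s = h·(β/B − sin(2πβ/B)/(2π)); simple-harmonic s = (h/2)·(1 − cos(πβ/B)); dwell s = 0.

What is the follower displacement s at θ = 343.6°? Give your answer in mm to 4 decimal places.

seg 1 [0°–205.4°] dwell: s stays 0.0000
seg 2 [205.4°–264.5°] cycloidal, h=16: full span → s += 16 → s = 16.0000
seg 3 [264.5°–360°] cycloidal, h=7: θ=343.6° here. β=79.1, B=95.5. 7·(0.8283 − sin(2π·0.8283)/(2π)) = 6.7800 → s = 22.7800

22.7800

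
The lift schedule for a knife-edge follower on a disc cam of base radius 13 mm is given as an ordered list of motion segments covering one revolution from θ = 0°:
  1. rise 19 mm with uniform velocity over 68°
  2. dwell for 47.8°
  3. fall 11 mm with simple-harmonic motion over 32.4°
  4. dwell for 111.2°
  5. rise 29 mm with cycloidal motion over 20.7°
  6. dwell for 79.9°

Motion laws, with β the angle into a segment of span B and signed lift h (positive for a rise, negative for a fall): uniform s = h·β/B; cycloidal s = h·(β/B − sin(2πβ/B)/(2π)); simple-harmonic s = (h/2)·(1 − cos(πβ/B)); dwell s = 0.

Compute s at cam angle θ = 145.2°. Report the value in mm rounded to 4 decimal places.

seg 1 [0°–68°] uniform, h=19: full span → s += 19 → s = 19.0000
seg 2 [68°–115.8°] dwell: s stays 19.0000
seg 3 [115.8°–148.2°] simple-harmonic, h=-11: θ=145.2° here. β=29.4, B=32.4. -11/2·(1 − cos(π·0.9074)) = -10.7689 → s = 8.2311

8.2311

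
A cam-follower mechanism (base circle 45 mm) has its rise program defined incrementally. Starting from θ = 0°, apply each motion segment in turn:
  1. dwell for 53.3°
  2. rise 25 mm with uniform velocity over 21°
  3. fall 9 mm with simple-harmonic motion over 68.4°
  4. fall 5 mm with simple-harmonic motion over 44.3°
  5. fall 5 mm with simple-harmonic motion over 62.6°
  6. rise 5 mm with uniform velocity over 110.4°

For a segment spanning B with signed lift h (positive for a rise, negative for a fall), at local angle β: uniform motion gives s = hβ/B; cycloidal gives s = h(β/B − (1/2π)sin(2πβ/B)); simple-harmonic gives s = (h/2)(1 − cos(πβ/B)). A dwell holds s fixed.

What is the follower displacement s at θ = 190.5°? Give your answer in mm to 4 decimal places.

seg 1 [0°–53.3°] dwell: s stays 0.0000
seg 2 [53.3°–74.3°] uniform, h=25: full span → s += 25 → s = 25.0000
seg 3 [74.3°–142.7°] simple-harmonic, h=-9: full span → s += -9 → s = 16.0000
seg 4 [142.7°–187°] simple-harmonic, h=-5: full span → s += -5 → s = 11.0000
seg 5 [187°–249.6°] simple-harmonic, h=-5: θ=190.5° here. β=3.5, B=62.6. -5/2·(1 − cos(π·0.0559)) = -0.0385 → s = 10.9615

10.9615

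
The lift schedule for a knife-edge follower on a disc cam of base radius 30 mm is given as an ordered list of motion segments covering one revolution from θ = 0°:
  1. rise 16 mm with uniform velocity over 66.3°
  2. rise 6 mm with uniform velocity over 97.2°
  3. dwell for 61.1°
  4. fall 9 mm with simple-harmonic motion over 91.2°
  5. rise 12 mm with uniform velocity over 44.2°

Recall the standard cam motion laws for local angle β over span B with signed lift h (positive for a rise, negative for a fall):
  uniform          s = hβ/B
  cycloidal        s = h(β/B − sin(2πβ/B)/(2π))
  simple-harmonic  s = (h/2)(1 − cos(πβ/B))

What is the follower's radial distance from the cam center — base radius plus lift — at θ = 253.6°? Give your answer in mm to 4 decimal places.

seg 1 [0°–66.3°] uniform, h=16: full span → s += 16 → s = 16.0000
seg 2 [66.3°–163.5°] uniform, h=6: full span → s += 6 → s = 22.0000
seg 3 [163.5°–224.6°] dwell: s stays 22.0000
seg 4 [224.6°–315.8°] simple-harmonic, h=-9: θ=253.6° here. β=29, B=91.2. -9/2·(1 − cos(π·0.3180)) = -2.0647 → s = 19.9353
radial distance = base radius + s = 30 + 19.9353 = 49.9353

49.9353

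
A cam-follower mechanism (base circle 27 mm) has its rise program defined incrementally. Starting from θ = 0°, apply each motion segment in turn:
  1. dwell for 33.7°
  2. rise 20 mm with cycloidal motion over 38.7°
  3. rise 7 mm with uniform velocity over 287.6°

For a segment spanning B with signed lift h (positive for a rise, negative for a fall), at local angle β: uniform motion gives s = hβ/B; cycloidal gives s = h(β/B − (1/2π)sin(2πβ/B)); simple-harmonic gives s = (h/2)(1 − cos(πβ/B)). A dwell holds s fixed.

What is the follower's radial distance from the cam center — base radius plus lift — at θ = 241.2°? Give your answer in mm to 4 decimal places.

seg 1 [0°–33.7°] dwell: s stays 0.0000
seg 2 [33.7°–72.4°] cycloidal, h=20: full span → s += 20 → s = 20.0000
seg 3 [72.4°–360°] uniform, h=7: θ=241.2° here. β=168.8, B=287.6. 7·168.8/287.6 = 4.1085 → s = 24.1085
radial distance = base radius + s = 27 + 24.1085 = 51.1085

51.1085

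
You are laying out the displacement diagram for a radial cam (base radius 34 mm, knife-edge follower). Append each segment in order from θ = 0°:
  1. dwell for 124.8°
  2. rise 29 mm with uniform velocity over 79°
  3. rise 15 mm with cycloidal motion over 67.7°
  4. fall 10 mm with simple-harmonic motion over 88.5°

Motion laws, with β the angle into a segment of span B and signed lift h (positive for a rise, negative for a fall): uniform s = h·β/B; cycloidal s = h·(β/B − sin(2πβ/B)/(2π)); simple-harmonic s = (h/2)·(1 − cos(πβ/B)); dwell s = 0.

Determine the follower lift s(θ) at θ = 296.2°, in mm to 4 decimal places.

seg 1 [0°–124.8°] dwell: s stays 0.0000
seg 2 [124.8°–203.8°] uniform, h=29: full span → s += 29 → s = 29.0000
seg 3 [203.8°–271.5°] cycloidal, h=15: full span → s += 15 → s = 44.0000
seg 4 [271.5°–360°] simple-harmonic, h=-10: θ=296.2° here. β=24.7, B=88.5. -10/2·(1 − cos(π·0.2791)) = -1.8020 → s = 42.1980

42.1980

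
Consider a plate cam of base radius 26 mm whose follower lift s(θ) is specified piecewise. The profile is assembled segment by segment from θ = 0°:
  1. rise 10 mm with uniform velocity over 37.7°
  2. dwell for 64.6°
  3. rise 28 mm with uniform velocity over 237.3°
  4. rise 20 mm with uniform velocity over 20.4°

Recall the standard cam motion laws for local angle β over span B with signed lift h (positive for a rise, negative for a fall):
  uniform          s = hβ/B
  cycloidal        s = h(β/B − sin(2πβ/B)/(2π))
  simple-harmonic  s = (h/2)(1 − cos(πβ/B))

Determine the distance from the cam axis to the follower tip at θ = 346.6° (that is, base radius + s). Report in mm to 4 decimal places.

seg 1 [0°–37.7°] uniform, h=10: full span → s += 10 → s = 10.0000
seg 2 [37.7°–102.3°] dwell: s stays 10.0000
seg 3 [102.3°–339.6°] uniform, h=28: full span → s += 28 → s = 38.0000
seg 4 [339.6°–360°] uniform, h=20: θ=346.6° here. β=7, B=20.4. 20·7/20.4 = 6.8627 → s = 44.8627
radial distance = base radius + s = 26 + 44.8627 = 70.8627

70.8627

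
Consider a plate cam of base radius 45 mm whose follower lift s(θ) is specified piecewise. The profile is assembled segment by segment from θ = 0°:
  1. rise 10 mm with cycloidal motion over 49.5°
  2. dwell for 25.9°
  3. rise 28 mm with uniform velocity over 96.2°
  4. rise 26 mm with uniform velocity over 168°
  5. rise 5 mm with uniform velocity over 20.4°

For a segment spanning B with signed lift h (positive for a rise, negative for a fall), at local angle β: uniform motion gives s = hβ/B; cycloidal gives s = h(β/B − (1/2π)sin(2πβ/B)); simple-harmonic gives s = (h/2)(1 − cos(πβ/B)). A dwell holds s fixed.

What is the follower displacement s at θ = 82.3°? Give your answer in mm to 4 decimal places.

seg 1 [0°–49.5°] cycloidal, h=10: full span → s += 10 → s = 10.0000
seg 2 [49.5°–75.4°] dwell: s stays 10.0000
seg 3 [75.4°–171.6°] uniform, h=28: θ=82.3° here. β=6.9, B=96.2. 28·6.9/96.2 = 2.0083 → s = 12.0083

12.0083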